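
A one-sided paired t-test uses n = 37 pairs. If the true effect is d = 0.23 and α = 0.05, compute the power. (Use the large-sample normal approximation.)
Power ≈ 0.40

Power calculation (paired t-test, normal approximation):
z_β = d · √n - z_α
z_β = 0.23 · √37 - 1.645
z_β = 0.23 · 6.083 - 1.645
z_β = -0.246

Power = Φ(z_β) = Φ(-0.246) ≈ 0.403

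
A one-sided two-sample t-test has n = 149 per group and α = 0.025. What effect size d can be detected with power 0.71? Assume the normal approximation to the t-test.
d ≈ 0.29

Minimum detectable effect (two-sample t-test, normal approximation):
d = (z_α + z_β) / √(n/2)
d = (1.960 + 0.553) / √(149/2)
d = 2.513 / 8.631
d ≈ 0.29

By Cohen's convention (0.2 small / 0.5 medium / 0.8 large): small effect.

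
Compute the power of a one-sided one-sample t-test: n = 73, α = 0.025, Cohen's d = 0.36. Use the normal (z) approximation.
Power ≈ 0.87

Power calculation (one-sample t-test, normal approximation):
z_β = d · √n - z_α
z_β = 0.36 · √73 - 1.960
z_β = 0.36 · 8.544 - 1.960
z_β = 1.116

Power = Φ(z_β) = Φ(1.116) ≈ 0.868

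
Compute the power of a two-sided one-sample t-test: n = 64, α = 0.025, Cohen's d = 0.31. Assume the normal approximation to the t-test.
Power ≈ 0.59

Power calculation (one-sample t-test, normal approximation):
z_β = d · √n - z_{α/2}
z_β = 0.31 · √64 - 2.241
z_β = 0.31 · 8.000 - 2.241
z_β = 0.239

Power = Φ(z_β) = Φ(0.239) ≈ 0.594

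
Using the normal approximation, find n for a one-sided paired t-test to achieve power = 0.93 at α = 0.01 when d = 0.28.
n = 185 pairs

Sample size formula (paired t-test, normal approximation):
n = ((z_α + z_β) / d)²

z_α = 2.326 (for α = 0.01, one-sided)
z_β = 1.476 (for power = 0.93)
d = 0.28

n = ((2.326 + 1.476) / 0.28)²
n = (13.579)²
n ≈ 184.39
Round up to the next whole number: n = 185 pairs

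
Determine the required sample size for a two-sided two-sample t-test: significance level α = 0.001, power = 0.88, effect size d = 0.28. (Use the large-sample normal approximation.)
n = 509 per group

Sample size formula (two-sample t-test, normal approximation):
n = 2 · ((z_{α/2} + z_β) / d)²

z_{α/2} = 3.291 (for α = 0.001, two-sided)
z_β = 1.175 (for power = 0.88)
d = 0.28

n = 2 · ((3.291 + 1.175) / 0.28)²
n = 2 · (15.950)²
n ≈ 508.81
Round up to the next whole number: n = 509 per group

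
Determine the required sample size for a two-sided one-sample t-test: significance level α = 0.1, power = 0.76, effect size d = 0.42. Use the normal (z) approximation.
n = 32

Sample size formula (one-sample t-test, normal approximation):
n = ((z_{α/2} + z_β) / d)²

z_{α/2} = 1.645 (for α = 0.1, two-sided)
z_β = 0.706 (for power = 0.76)
d = 0.42

n = ((1.645 + 0.706) / 0.42)²
n = (5.598)²
n ≈ 31.34
Round up to the next whole number: n = 32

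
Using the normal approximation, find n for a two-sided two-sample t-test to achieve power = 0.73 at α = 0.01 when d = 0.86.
n = 28 per group

Sample size formula (two-sample t-test, normal approximation):
n = 2 · ((z_{α/2} + z_β) / d)²

z_{α/2} = 2.576 (for α = 0.01, two-sided)
z_β = 0.613 (for power = 0.73)
d = 0.86

n = 2 · ((2.576 + 0.613) / 0.86)²
n = 2 · (3.708)²
n ≈ 27.50
Round up to the next whole number: n = 28 per group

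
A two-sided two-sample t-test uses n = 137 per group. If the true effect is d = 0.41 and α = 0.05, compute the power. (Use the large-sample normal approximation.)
Power ≈ 0.92

Power calculation (two-sample t-test, normal approximation):
z_β = d · √(n/2) - z_{α/2}
z_β = 0.41 · √(137/2) - 1.960
z_β = 0.41 · 8.276 - 1.960
z_β = 1.433

Power = Φ(z_β) = Φ(1.433) ≈ 0.924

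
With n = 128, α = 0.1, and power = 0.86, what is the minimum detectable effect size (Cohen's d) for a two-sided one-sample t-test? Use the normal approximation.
d ≈ 0.24

Minimum detectable effect (one-sample t-test, normal approximation):
d = (z_{α/2} + z_β) / √n
d = (1.645 + 1.080) / √128
d = 2.725 / 11.314
d ≈ 0.24

By Cohen's convention (0.2 small / 0.5 medium / 0.8 large): small effect.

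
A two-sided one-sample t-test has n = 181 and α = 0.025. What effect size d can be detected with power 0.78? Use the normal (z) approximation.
d ≈ 0.22

Minimum detectable effect (one-sample t-test, normal approximation):
d = (z_{α/2} + z_β) / √n
d = (2.241 + 0.772) / √181
d = 3.014 / 13.454
d ≈ 0.22

By Cohen's convention (0.2 small / 0.5 medium / 0.8 large): small effect.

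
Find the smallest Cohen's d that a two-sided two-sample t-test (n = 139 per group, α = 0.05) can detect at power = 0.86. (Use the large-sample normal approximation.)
d ≈ 0.36

Minimum detectable effect (two-sample t-test, normal approximation):
d = (z_{α/2} + z_β) / √(n/2)
d = (1.960 + 1.080) / √(139/2)
d = 3.040 / 8.337
d ≈ 0.36

By Cohen's convention (0.2 small / 0.5 medium / 0.8 large): small effect.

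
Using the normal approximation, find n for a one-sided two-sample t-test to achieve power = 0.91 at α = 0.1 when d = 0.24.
n = 239 per group

Sample size formula (two-sample t-test, normal approximation):
n = 2 · ((z_α + z_β) / d)²

z_α = 1.282 (for α = 0.1, one-sided)
z_β = 1.341 (for power = 0.91)
d = 0.24

n = 2 · ((1.282 + 1.341) / 0.24)²
n = 2 · (10.929)²
n ≈ 238.89
Round up to the next whole number: n = 239 per group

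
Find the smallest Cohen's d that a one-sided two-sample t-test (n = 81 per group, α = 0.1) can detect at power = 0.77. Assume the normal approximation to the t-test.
d ≈ 0.32

Minimum detectable effect (two-sample t-test, normal approximation):
d = (z_α + z_β) / √(n/2)
d = (1.282 + 0.739) / √(81/2)
d = 2.020 / 6.364
d ≈ 0.32

By Cohen's convention (0.2 small / 0.5 medium / 0.8 large): small effect.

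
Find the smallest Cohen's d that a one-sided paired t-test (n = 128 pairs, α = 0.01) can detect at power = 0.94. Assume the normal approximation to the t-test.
d ≈ 0.34

Minimum detectable effect (paired t-test, normal approximation):
d = (z_α + z_β) / √n
d = (2.326 + 1.555) / √128
d = 3.881 / 11.314
d ≈ 0.34

By Cohen's convention (0.2 small / 0.5 medium / 0.8 large): small effect.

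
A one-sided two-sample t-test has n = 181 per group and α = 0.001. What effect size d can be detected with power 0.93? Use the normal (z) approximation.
d ≈ 0.48

Minimum detectable effect (two-sample t-test, normal approximation):
d = (z_α + z_β) / √(n/2)
d = (3.090 + 1.476) / √(181/2)
d = 4.566 / 9.513
d ≈ 0.48

By Cohen's convention (0.2 small / 0.5 medium / 0.8 large): small effect.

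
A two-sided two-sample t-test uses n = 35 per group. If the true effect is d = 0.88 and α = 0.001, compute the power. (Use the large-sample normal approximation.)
Power ≈ 0.65

Power calculation (two-sample t-test, normal approximation):
z_β = d · √(n/2) - z_{α/2}
z_β = 0.88 · √(35/2) - 3.291
z_β = 0.88 · 4.183 - 3.291
z_β = 0.391

Power = Φ(z_β) = Φ(0.391) ≈ 0.652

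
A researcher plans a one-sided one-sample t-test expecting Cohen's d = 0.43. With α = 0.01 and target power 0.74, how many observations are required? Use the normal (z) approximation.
n = 48

Sample size formula (one-sample t-test, normal approximation):
n = ((z_α + z_β) / d)²

z_α = 2.326 (for α = 0.01, one-sided)
z_β = 0.643 (for power = 0.74)
d = 0.43

n = ((2.326 + 0.643) / 0.43)²
n = (6.905)²
n ≈ 47.68
Round up to the next whole number: n = 48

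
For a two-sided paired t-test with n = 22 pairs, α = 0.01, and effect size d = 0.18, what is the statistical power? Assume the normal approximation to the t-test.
Power ≈ 0.04

Power calculation (paired t-test, normal approximation):
z_β = d · √n - z_{α/2}
z_β = 0.18 · √22 - 2.576
z_β = 0.18 · 4.690 - 2.576
z_β = -1.732

Power = Φ(z_β) = Φ(-1.732) ≈ 0.042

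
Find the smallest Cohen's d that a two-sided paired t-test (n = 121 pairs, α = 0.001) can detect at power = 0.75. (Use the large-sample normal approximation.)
d ≈ 0.36

Minimum detectable effect (paired t-test, normal approximation):
d = (z_{α/2} + z_β) / √n
d = (3.291 + 0.674) / √121
d = 3.965 / 11.000
d ≈ 0.36

By Cohen's convention (0.2 small / 0.5 medium / 0.8 large): small effect.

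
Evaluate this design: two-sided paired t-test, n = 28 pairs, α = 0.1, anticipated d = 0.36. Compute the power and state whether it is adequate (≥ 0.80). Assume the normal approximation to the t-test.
Power ≈ 0.60; the study is underpowered (power < 0.80)

Power calculation (paired t-test, normal approximation):
z_β = d · √n - z_{α/2}
z_β = 0.36 · √28 - 1.645
z_β = 0.36 · 5.292 - 1.645
z_β = 0.260

Power = Φ(z_β) = Φ(0.260) ≈ 0.603

Effect size d = 0.36 is small by Cohen's convention (0.2/0.5/0.8).

Threshold: power ≥ 0.80 is conventionally adequate.
Power ≈ 0.60 → the study is underpowered (power < 0.80).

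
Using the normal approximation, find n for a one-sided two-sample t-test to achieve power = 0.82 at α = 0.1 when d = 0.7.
n = 20 per group

Sample size formula (two-sample t-test, normal approximation):
n = 2 · ((z_α + z_β) / d)²

z_α = 1.282 (for α = 0.1, one-sided)
z_β = 0.915 (for power = 0.82)
d = 0.7

n = 2 · ((1.282 + 0.915) / 0.7)²
n = 2 · (3.139)²
n ≈ 19.71
Round up to the next whole number: n = 20 per group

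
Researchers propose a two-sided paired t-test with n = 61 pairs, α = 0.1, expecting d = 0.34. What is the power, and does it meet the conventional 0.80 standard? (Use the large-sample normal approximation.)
Power ≈ 0.84; the study is adequately powered (power ≥ 0.80)

Power calculation (paired t-test, normal approximation):
z_β = d · √n - z_{α/2}
z_β = 0.34 · √61 - 1.645
z_β = 0.34 · 7.810 - 1.645
z_β = 1.011

Power = Φ(z_β) = Φ(1.011) ≈ 0.844

Effect size d = 0.34 is small by Cohen's convention (0.2/0.5/0.8).

Threshold: power ≥ 0.80 is conventionally adequate.
Power ≈ 0.84 → the study is adequately powered (power ≥ 0.80).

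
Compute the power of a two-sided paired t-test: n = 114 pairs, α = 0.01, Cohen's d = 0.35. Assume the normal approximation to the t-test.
Power ≈ 0.88

Power calculation (paired t-test, normal approximation):
z_β = d · √n - z_{α/2}
z_β = 0.35 · √114 - 2.576
z_β = 0.35 · 10.677 - 2.576
z_β = 1.161

Power = Φ(z_β) = Φ(1.161) ≈ 0.877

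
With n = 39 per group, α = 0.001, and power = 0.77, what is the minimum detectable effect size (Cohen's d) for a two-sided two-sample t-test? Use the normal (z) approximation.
d ≈ 0.91

Minimum detectable effect (two-sample t-test, normal approximation):
d = (z_{α/2} + z_β) / √(n/2)
d = (3.291 + 0.739) / √(39/2)
d = 4.029 / 4.416
d ≈ 0.91

By Cohen's convention (0.2 small / 0.5 medium / 0.8 large): large effect.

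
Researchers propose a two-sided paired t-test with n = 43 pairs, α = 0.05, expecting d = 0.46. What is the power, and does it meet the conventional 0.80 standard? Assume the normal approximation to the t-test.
Power ≈ 0.85; the study is adequately powered (power ≥ 0.80)

Power calculation (paired t-test, normal approximation):
z_β = d · √n - z_{α/2}
z_β = 0.46 · √43 - 1.960
z_β = 0.46 · 6.557 - 1.960
z_β = 1.056

Power = Φ(z_β) = Φ(1.056) ≈ 0.855

Effect size d = 0.46 is small by Cohen's convention (0.2/0.5/0.8).

Threshold: power ≥ 0.80 is conventionally adequate.
Power ≈ 0.85 → the study is adequately powered (power ≥ 0.80).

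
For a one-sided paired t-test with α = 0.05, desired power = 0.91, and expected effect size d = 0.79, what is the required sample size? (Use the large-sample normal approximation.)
n = 15 pairs

Sample size formula (paired t-test, normal approximation):
n = ((z_α + z_β) / d)²

z_α = 1.645 (for α = 0.05, one-sided)
z_β = 1.341 (for power = 0.91)
d = 0.79

n = ((1.645 + 1.341) / 0.79)²
n = (3.780)²
n ≈ 14.29
Round up to the next whole number: n = 15 pairs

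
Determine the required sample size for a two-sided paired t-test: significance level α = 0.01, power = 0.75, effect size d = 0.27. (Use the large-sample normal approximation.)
n = 145 pairs

Sample size formula (paired t-test, normal approximation):
n = ((z_{α/2} + z_β) / d)²

z_{α/2} = 2.576 (for α = 0.01, two-sided)
z_β = 0.674 (for power = 0.75)
d = 0.27

n = ((2.576 + 0.674) / 0.27)²
n = (12.037)²
n ≈ 144.89
Round up to the next whole number: n = 145 pairs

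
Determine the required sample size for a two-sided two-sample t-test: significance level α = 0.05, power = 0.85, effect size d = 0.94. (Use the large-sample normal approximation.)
n = 21 per group

Sample size formula (two-sample t-test, normal approximation):
n = 2 · ((z_{α/2} + z_β) / d)²

z_{α/2} = 1.960 (for α = 0.05, two-sided)
z_β = 1.036 (for power = 0.85)
d = 0.94

n = 2 · ((1.960 + 1.036) / 0.94)²
n = 2 · (3.187)²
n ≈ 20.31
Round up to the next whole number: n = 21 per group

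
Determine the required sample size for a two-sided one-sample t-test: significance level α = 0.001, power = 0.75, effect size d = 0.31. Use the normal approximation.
n = 164

Sample size formula (one-sample t-test, normal approximation):
n = ((z_{α/2} + z_β) / d)²

z_{α/2} = 3.291 (for α = 0.001, two-sided)
z_β = 0.674 (for power = 0.75)
d = 0.31

n = ((3.291 + 0.674) / 0.31)²
n = (12.790)²
n ≈ 163.58
Round up to the next whole number: n = 164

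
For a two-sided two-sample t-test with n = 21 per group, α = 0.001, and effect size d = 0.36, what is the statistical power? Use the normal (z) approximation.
Power ≈ 0.02

Power calculation (two-sample t-test, normal approximation):
z_β = d · √(n/2) - z_{α/2}
z_β = 0.36 · √(21/2) - 3.291
z_β = 0.36 · 3.240 - 3.291
z_β = -2.124

Power = Φ(z_β) = Φ(-2.124) ≈ 0.017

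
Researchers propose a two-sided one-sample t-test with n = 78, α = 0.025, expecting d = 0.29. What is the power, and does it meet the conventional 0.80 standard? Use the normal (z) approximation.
Power ≈ 0.63; the study is underpowered (power < 0.80)

Power calculation (one-sample t-test, normal approximation):
z_β = d · √n - z_{α/2}
z_β = 0.29 · √78 - 2.241
z_β = 0.29 · 8.832 - 2.241
z_β = 0.320

Power = Φ(z_β) = Φ(0.320) ≈ 0.625

Effect size d = 0.29 is small by Cohen's convention (0.2/0.5/0.8).

Threshold: power ≥ 0.80 is conventionally adequate.
Power ≈ 0.63 → the study is underpowered (power < 0.80).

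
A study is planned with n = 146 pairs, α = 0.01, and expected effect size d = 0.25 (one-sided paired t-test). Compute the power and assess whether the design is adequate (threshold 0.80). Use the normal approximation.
Power ≈ 0.76; the study is underpowered (power < 0.80)

Power calculation (paired t-test, normal approximation):
z_β = d · √n - z_α
z_β = 0.25 · √146 - 2.326
z_β = 0.25 · 12.083 - 2.326
z_β = 0.694

Power = Φ(z_β) = Φ(0.694) ≈ 0.756

Effect size d = 0.25 is small by Cohen's convention (0.2/0.5/0.8).

Threshold: power ≥ 0.80 is conventionally adequate.
Power ≈ 0.76 → the study is underpowered (power < 0.80).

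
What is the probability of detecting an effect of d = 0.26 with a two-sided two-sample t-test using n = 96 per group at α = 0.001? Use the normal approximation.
Power ≈ 0.07

Power calculation (two-sample t-test, normal approximation):
z_β = d · √(n/2) - z_{α/2}
z_β = 0.26 · √(96/2) - 3.291
z_β = 0.26 · 6.928 - 3.291
z_β = -1.489

Power = Φ(z_β) = Φ(-1.489) ≈ 0.068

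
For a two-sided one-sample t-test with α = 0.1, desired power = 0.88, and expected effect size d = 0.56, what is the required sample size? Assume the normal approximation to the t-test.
n = 26

Sample size formula (one-sample t-test, normal approximation):
n = ((z_{α/2} + z_β) / d)²

z_{α/2} = 1.645 (for α = 0.1, two-sided)
z_β = 1.175 (for power = 0.88)
d = 0.56

n = ((1.645 + 1.175) / 0.56)²
n = (5.036)²
n ≈ 25.36
Round up to the next whole number: n = 26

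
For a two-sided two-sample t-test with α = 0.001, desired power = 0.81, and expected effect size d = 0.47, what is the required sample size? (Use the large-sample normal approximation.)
n = 158 per group

Sample size formula (two-sample t-test, normal approximation):
n = 2 · ((z_{α/2} + z_β) / d)²

z_{α/2} = 3.291 (for α = 0.001, two-sided)
z_β = 0.878 (for power = 0.81)
d = 0.47

n = 2 · ((3.291 + 0.878) / 0.47)²
n = 2 · (8.870)²
n ≈ 157.35
Round up to the next whole number: n = 158 per group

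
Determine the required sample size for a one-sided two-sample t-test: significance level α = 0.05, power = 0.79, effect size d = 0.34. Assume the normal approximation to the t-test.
n = 104 per group

Sample size formula (two-sample t-test, normal approximation):
n = 2 · ((z_α + z_β) / d)²

z_α = 1.645 (for α = 0.05, one-sided)
z_β = 0.806 (for power = 0.79)
d = 0.34

n = 2 · ((1.645 + 0.806) / 0.34)²
n = 2 · (7.209)²
n ≈ 103.94
Round up to the next whole number: n = 104 per group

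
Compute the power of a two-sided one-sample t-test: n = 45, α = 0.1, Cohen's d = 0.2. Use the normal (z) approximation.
Power ≈ 0.38

Power calculation (one-sample t-test, normal approximation):
z_β = d · √n - z_{α/2}
z_β = 0.2 · √45 - 1.645
z_β = 0.2 · 6.708 - 1.645
z_β = -0.303

Power = Φ(z_β) = Φ(-0.303) ≈ 0.381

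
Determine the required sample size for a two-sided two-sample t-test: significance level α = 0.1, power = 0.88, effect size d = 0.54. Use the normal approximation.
n = 55 per group

Sample size formula (two-sample t-test, normal approximation):
n = 2 · ((z_{α/2} + z_β) / d)²

z_{α/2} = 1.645 (for α = 0.1, two-sided)
z_β = 1.175 (for power = 0.88)
d = 0.54

n = 2 · ((1.645 + 1.175) / 0.54)²
n = 2 · (5.222)²
n ≈ 54.54
Round up to the next whole number: n = 55 per group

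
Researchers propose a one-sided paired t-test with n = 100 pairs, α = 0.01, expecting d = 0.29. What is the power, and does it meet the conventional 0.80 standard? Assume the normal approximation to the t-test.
Power ≈ 0.72; the study is underpowered (power < 0.80)

Power calculation (paired t-test, normal approximation):
z_β = d · √n - z_α
z_β = 0.29 · √100 - 2.326
z_β = 0.29 · 10.000 - 2.326
z_β = 0.574

Power = Φ(z_β) = Φ(0.574) ≈ 0.717

Effect size d = 0.29 is small by Cohen's convention (0.2/0.5/0.8).

Threshold: power ≥ 0.80 is conventionally adequate.
Power ≈ 0.72 → the study is underpowered (power < 0.80).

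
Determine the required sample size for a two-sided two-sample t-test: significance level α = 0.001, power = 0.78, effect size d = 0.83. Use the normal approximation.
n = 48 per group

Sample size formula (two-sample t-test, normal approximation):
n = 2 · ((z_{α/2} + z_β) / d)²

z_{α/2} = 3.291 (for α = 0.001, two-sided)
z_β = 0.772 (for power = 0.78)
d = 0.83

n = 2 · ((3.291 + 0.772) / 0.83)²
n = 2 · (4.895)²
n ≈ 47.92
Round up to the next whole number: n = 48 per group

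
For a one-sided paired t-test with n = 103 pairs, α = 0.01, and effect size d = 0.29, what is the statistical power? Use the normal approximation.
Power ≈ 0.73

Power calculation (paired t-test, normal approximation):
z_β = d · √n - z_α
z_β = 0.29 · √103 - 2.326
z_β = 0.29 · 10.149 - 2.326
z_β = 0.617

Power = Φ(z_β) = Φ(0.617) ≈ 0.731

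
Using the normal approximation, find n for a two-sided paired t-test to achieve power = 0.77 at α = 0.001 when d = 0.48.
n = 71 pairs

Sample size formula (paired t-test, normal approximation):
n = ((z_{α/2} + z_β) / d)²

z_{α/2} = 3.291 (for α = 0.001, two-sided)
z_β = 0.739 (for power = 0.77)
d = 0.48

n = ((3.291 + 0.739) / 0.48)²
n = (8.396)²
n ≈ 70.49
Round up to the next whole number: n = 71 pairs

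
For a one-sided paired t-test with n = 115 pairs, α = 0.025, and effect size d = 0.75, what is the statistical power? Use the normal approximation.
Power ≈ 1.00

Power calculation (paired t-test, normal approximation):
z_β = d · √n - z_α
z_β = 0.75 · √115 - 1.960
z_β = 0.75 · 10.724 - 1.960
z_β = 6.083

Power = Φ(z_β) = Φ(6.083) ≈ 1.000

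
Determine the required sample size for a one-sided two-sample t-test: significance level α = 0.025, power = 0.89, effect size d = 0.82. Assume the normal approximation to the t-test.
n = 31 per group

Sample size formula (two-sample t-test, normal approximation):
n = 2 · ((z_α + z_β) / d)²

z_α = 1.960 (for α = 0.025, one-sided)
z_β = 1.227 (for power = 0.89)
d = 0.82

n = 2 · ((1.960 + 1.227) / 0.82)²
n = 2 · (3.887)²
n ≈ 30.22
Round up to the next whole number: n = 31 per group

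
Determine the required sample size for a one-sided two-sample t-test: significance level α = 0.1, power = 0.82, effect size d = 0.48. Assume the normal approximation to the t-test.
n = 42 per group

Sample size formula (two-sample t-test, normal approximation):
n = 2 · ((z_α + z_β) / d)²

z_α = 1.282 (for α = 0.1, one-sided)
z_β = 0.915 (for power = 0.82)
d = 0.48

n = 2 · ((1.282 + 0.915) / 0.48)²
n = 2 · (4.577)²
n ≈ 41.90
Round up to the next whole number: n = 42 per group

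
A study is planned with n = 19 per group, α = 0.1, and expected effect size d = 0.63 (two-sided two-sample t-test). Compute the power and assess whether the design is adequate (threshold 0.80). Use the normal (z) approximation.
Power ≈ 0.62; the study is underpowered (power < 0.80)

Power calculation (two-sample t-test, normal approximation):
z_β = d · √(n/2) - z_{α/2}
z_β = 0.63 · √(19/2) - 1.645
z_β = 0.63 · 3.082 - 1.645
z_β = 0.297

Power = Φ(z_β) = Φ(0.297) ≈ 0.617

Effect size d = 0.63 is medium by Cohen's convention (0.2/0.5/0.8).

Threshold: power ≥ 0.80 is conventionally adequate.
Power ≈ 0.62 → the study is underpowered (power < 0.80).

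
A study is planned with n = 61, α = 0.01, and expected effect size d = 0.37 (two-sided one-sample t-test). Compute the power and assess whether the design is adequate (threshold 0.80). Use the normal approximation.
Power ≈ 0.62; the study is underpowered (power < 0.80)

Power calculation (one-sample t-test, normal approximation):
z_β = d · √n - z_{α/2}
z_β = 0.37 · √61 - 2.576
z_β = 0.37 · 7.810 - 2.576
z_β = 0.314

Power = Φ(z_β) = Φ(0.314) ≈ 0.623

Effect size d = 0.37 is small by Cohen's convention (0.2/0.5/0.8).

Threshold: power ≥ 0.80 is conventionally adequate.
Power ≈ 0.62 → the study is underpowered (power < 0.80).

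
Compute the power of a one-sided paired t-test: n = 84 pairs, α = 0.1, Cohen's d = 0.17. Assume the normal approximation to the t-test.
Power ≈ 0.61

Power calculation (paired t-test, normal approximation):
z_β = d · √n - z_α
z_β = 0.17 · √84 - 1.282
z_β = 0.17 · 9.165 - 1.282
z_β = 0.277

Power = Φ(z_β) = Φ(0.277) ≈ 0.609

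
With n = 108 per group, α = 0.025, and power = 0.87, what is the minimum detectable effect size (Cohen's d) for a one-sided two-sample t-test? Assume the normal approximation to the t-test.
d ≈ 0.42

Minimum detectable effect (two-sample t-test, normal approximation):
d = (z_α + z_β) / √(n/2)
d = (1.960 + 1.126) / √(108/2)
d = 3.086 / 7.348
d ≈ 0.42

By Cohen's convention (0.2 small / 0.5 medium / 0.8 large): small effect.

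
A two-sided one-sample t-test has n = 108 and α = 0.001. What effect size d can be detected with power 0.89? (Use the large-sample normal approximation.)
d ≈ 0.43

Minimum detectable effect (one-sample t-test, normal approximation):
d = (z_{α/2} + z_β) / √n
d = (3.291 + 1.227) / √108
d = 4.517 / 10.392
d ≈ 0.43

By Cohen's convention (0.2 small / 0.5 medium / 0.8 large): small effect.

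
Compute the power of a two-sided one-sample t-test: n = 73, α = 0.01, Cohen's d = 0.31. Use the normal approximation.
Power ≈ 0.53

Power calculation (one-sample t-test, normal approximation):
z_β = d · √n - z_{α/2}
z_β = 0.31 · √73 - 2.576
z_β = 0.31 · 8.544 - 2.576
z_β = 0.073

Power = Φ(z_β) = Φ(0.073) ≈ 0.529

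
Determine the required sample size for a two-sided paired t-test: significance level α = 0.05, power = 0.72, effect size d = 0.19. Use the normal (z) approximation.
n = 180 pairs

Sample size formula (paired t-test, normal approximation):
n = ((z_{α/2} + z_β) / d)²

z_{α/2} = 1.960 (for α = 0.05, two-sided)
z_β = 0.583 (for power = 0.72)
d = 0.19

n = ((1.960 + 0.583) / 0.19)²
n = (13.384)²
n ≈ 179.13
Round up to the next whole number: n = 180 pairs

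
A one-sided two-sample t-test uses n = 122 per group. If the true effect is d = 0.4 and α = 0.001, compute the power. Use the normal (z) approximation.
Power ≈ 0.51

Power calculation (two-sample t-test, normal approximation):
z_β = d · √(n/2) - z_α
z_β = 0.4 · √(122/2) - 3.090
z_β = 0.4 · 7.810 - 3.090
z_β = 0.034

Power = Φ(z_β) = Φ(0.034) ≈ 0.514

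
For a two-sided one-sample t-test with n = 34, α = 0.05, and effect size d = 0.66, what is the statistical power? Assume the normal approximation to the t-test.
Power ≈ 0.97

Power calculation (one-sample t-test, normal approximation):
z_β = d · √n - z_{α/2}
z_β = 0.66 · √34 - 1.960
z_β = 0.66 · 5.831 - 1.960
z_β = 1.888

Power = Φ(z_β) = Φ(1.888) ≈ 0.971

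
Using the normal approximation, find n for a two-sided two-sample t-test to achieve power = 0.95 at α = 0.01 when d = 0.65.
n = 85 per group

Sample size formula (two-sample t-test, normal approximation):
n = 2 · ((z_{α/2} + z_β) / d)²

z_{α/2} = 2.576 (for α = 0.01, two-sided)
z_β = 1.645 (for power = 0.95)
d = 0.65

n = 2 · ((2.576 + 1.645) / 0.65)²
n = 2 · (6.494)²
n ≈ 84.34
Round up to the next whole number: n = 85 per group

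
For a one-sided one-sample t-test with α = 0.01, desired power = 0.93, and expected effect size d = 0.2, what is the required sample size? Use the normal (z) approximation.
n = 362

Sample size formula (one-sample t-test, normal approximation):
n = ((z_α + z_β) / d)²

z_α = 2.326 (for α = 0.01, one-sided)
z_β = 1.476 (for power = 0.93)
d = 0.2

n = ((2.326 + 1.476) / 0.2)²
n = (19.010)²
n ≈ 361.38
Round up to the next whole number: n = 362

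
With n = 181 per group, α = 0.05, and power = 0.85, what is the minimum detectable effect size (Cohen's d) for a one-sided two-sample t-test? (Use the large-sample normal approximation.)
d ≈ 0.28

Minimum detectable effect (two-sample t-test, normal approximation):
d = (z_α + z_β) / √(n/2)
d = (1.645 + 1.036) / √(181/2)
d = 2.681 / 9.513
d ≈ 0.28

By Cohen's convention (0.2 small / 0.5 medium / 0.8 large): small effect.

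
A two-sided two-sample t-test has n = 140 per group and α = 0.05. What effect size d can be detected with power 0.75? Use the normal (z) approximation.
d ≈ 0.31

Minimum detectable effect (two-sample t-test, normal approximation):
d = (z_{α/2} + z_β) / √(n/2)
d = (1.960 + 0.674) / √(140/2)
d = 2.634 / 8.367
d ≈ 0.31

By Cohen's convention (0.2 small / 0.5 medium / 0.8 large): small effect.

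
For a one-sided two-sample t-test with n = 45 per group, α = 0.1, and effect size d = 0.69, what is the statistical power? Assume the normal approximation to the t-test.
Power ≈ 0.98

Power calculation (two-sample t-test, normal approximation):
z_β = d · √(n/2) - z_α
z_β = 0.69 · √(45/2) - 1.282
z_β = 0.69 · 4.743 - 1.282
z_β = 1.991

Power = Φ(z_β) = Φ(1.991) ≈ 0.977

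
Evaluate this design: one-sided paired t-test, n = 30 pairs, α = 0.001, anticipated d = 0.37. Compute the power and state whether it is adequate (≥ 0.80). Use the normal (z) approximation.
Power ≈ 0.14; the study is underpowered (power < 0.80)

Power calculation (paired t-test, normal approximation):
z_β = d · √n - z_α
z_β = 0.37 · √30 - 3.090
z_β = 0.37 · 5.477 - 3.090
z_β = -1.064

Power = Φ(z_β) = Φ(-1.064) ≈ 0.144

Effect size d = 0.37 is small by Cohen's convention (0.2/0.5/0.8).

Threshold: power ≥ 0.80 is conventionally adequate.
Power ≈ 0.14 → the study is underpowered (power < 0.80).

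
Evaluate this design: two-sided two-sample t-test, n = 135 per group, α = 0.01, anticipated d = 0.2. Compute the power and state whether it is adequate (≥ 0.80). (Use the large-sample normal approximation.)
Power ≈ 0.18; the study is underpowered (power < 0.80)

Power calculation (two-sample t-test, normal approximation):
z_β = d · √(n/2) - z_{α/2}
z_β = 0.2 · √(135/2) - 2.576
z_β = 0.2 · 8.216 - 2.576
z_β = -0.933

Power = Φ(z_β) = Φ(-0.933) ≈ 0.175

Effect size d = 0.2 is small by Cohen's convention (0.2/0.5/0.8).

Threshold: power ≥ 0.80 is conventionally adequate.
Power ≈ 0.18 → the study is underpowered (power < 0.80).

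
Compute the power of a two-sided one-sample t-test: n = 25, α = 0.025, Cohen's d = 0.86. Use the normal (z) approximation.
Power ≈ 0.98

Power calculation (one-sample t-test, normal approximation):
z_β = d · √n - z_{α/2}
z_β = 0.86 · √25 - 2.241
z_β = 0.86 · 5.000 - 2.241
z_β = 2.059

Power = Φ(z_β) = Φ(2.059) ≈ 0.980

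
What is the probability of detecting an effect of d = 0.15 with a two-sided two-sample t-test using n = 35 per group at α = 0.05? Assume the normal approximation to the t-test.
Power ≈ 0.09

Power calculation (two-sample t-test, normal approximation):
z_β = d · √(n/2) - z_{α/2}
z_β = 0.15 · √(35/2) - 1.960
z_β = 0.15 · 4.183 - 1.960
z_β = -1.332

Power = Φ(z_β) = Φ(-1.332) ≈ 0.091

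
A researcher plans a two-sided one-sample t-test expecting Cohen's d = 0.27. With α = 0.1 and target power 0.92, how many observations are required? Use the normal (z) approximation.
n = 128

Sample size formula (one-sample t-test, normal approximation):
n = ((z_{α/2} + z_β) / d)²

z_{α/2} = 1.645 (for α = 0.1, two-sided)
z_β = 1.405 (for power = 0.92)
d = 0.27

n = ((1.645 + 1.405) / 0.27)²
n = (11.296)²
n ≈ 127.60
Round up to the next whole number: n = 128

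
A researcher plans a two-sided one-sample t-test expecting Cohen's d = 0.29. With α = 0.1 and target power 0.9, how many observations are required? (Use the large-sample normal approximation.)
n = 102

Sample size formula (one-sample t-test, normal approximation):
n = ((z_{α/2} + z_β) / d)²

z_{α/2} = 1.645 (for α = 0.1, two-sided)
z_β = 1.282 (for power = 0.9)
d = 0.29

n = ((1.645 + 1.282) / 0.29)²
n = (10.093)²
n ≈ 101.87
Round up to the next whole number: n = 102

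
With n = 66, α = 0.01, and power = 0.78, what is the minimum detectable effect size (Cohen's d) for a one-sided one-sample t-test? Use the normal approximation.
d ≈ 0.38

Minimum detectable effect (one-sample t-test, normal approximation):
d = (z_α + z_β) / √n
d = (2.326 + 0.772) / √66
d = 3.099 / 8.124
d ≈ 0.38

By Cohen's convention (0.2 small / 0.5 medium / 0.8 large): small effect.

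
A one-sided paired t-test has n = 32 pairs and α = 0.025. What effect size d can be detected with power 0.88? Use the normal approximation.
d ≈ 0.55

Minimum detectable effect (paired t-test, normal approximation):
d = (z_α + z_β) / √n
d = (1.960 + 1.175) / √32
d = 3.135 / 5.657
d ≈ 0.55

By Cohen's convention (0.2 small / 0.5 medium / 0.8 large): medium effect.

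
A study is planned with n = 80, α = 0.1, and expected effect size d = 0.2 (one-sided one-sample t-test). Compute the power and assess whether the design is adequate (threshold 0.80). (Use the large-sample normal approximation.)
Power ≈ 0.69; the study is underpowered (power < 0.80)

Power calculation (one-sample t-test, normal approximation):
z_β = d · √n - z_α
z_β = 0.2 · √80 - 1.282
z_β = 0.2 · 8.944 - 1.282
z_β = 0.507

Power = Φ(z_β) = Φ(0.507) ≈ 0.694

Effect size d = 0.2 is small by Cohen's convention (0.2/0.5/0.8).

Threshold: power ≥ 0.80 is conventionally adequate.
Power ≈ 0.69 → the study is underpowered (power < 0.80).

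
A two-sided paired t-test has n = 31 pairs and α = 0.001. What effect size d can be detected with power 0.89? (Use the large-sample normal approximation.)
d ≈ 0.81

Minimum detectable effect (paired t-test, normal approximation):
d = (z_{α/2} + z_β) / √n
d = (3.291 + 1.227) / √31
d = 4.517 / 5.568
d ≈ 0.81

By Cohen's convention (0.2 small / 0.5 medium / 0.8 large): large effect.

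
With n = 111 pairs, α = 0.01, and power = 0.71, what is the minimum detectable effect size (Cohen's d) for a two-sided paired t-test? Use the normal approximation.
d ≈ 0.30

Minimum detectable effect (paired t-test, normal approximation):
d = (z_{α/2} + z_β) / √n
d = (2.576 + 0.553) / √111
d = 3.129 / 10.536
d ≈ 0.30

By Cohen's convention (0.2 small / 0.5 medium / 0.8 large): small effect.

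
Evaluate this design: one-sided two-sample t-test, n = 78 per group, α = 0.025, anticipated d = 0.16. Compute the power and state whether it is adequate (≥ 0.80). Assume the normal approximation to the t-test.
Power ≈ 0.17; the study is underpowered (power < 0.80)

Power calculation (two-sample t-test, normal approximation):
z_β = d · √(n/2) - z_α
z_β = 0.16 · √(78/2) - 1.960
z_β = 0.16 · 6.245 - 1.960
z_β = -0.961

Power = Φ(z_β) = Φ(-0.961) ≈ 0.168

Effect size d = 0.16 is very small by Cohen's convention (0.2/0.5/0.8).

Threshold: power ≥ 0.80 is conventionally adequate.
Power ≈ 0.17 → the study is underpowered (power < 0.80).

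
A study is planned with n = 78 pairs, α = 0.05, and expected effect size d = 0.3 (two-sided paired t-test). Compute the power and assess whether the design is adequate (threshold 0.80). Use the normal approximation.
Power ≈ 0.75; the study is underpowered (power < 0.80)

Power calculation (paired t-test, normal approximation):
z_β = d · √n - z_{α/2}
z_β = 0.3 · √78 - 1.960
z_β = 0.3 · 8.832 - 1.960
z_β = 0.690

Power = Φ(z_β) = Φ(0.690) ≈ 0.755

Effect size d = 0.3 is small by Cohen's convention (0.2/0.5/0.8).

Threshold: power ≥ 0.80 is conventionally adequate.
Power ≈ 0.75 → the study is underpowered (power < 0.80).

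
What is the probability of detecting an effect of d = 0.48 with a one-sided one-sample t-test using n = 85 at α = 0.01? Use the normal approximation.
Power ≈ 0.98

Power calculation (one-sample t-test, normal approximation):
z_β = d · √n - z_α
z_β = 0.48 · √85 - 2.326
z_β = 0.48 · 9.220 - 2.326
z_β = 2.099

Power = Φ(z_β) = Φ(2.099) ≈ 0.982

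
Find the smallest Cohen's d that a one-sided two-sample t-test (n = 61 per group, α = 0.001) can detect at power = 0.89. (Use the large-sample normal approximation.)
d ≈ 0.78

Minimum detectable effect (two-sample t-test, normal approximation):
d = (z_α + z_β) / √(n/2)
d = (3.090 + 1.227) / √(61/2)
d = 4.317 / 5.523
d ≈ 0.78

By Cohen's convention (0.2 small / 0.5 medium / 0.8 large): medium effect.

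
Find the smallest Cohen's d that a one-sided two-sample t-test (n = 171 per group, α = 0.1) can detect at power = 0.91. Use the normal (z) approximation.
d ≈ 0.28

Minimum detectable effect (two-sample t-test, normal approximation):
d = (z_α + z_β) / √(n/2)
d = (1.282 + 1.341) / √(171/2)
d = 2.622 / 9.247
d ≈ 0.28

By Cohen's convention (0.2 small / 0.5 medium / 0.8 large): small effect.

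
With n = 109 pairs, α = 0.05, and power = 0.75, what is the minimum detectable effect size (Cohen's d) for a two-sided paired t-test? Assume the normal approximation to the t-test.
d ≈ 0.25

Minimum detectable effect (paired t-test, normal approximation):
d = (z_{α/2} + z_β) / √n
d = (1.960 + 0.674) / √109
d = 2.634 / 10.440
d ≈ 0.25

By Cohen's convention (0.2 small / 0.5 medium / 0.8 large): small effect.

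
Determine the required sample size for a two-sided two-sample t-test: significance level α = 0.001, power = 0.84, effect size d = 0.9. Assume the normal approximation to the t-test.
n = 46 per group

Sample size formula (two-sample t-test, normal approximation):
n = 2 · ((z_{α/2} + z_β) / d)²

z_{α/2} = 3.291 (for α = 0.001, two-sided)
z_β = 0.994 (for power = 0.84)
d = 0.9

n = 2 · ((3.291 + 0.994) / 0.9)²
n = 2 · (4.761)²
n ≈ 45.33
Round up to the next whole number: n = 46 per group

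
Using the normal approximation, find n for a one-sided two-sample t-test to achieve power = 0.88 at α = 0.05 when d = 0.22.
n = 329 per group

Sample size formula (two-sample t-test, normal approximation):
n = 2 · ((z_α + z_β) / d)²

z_α = 1.645 (for α = 0.05, one-sided)
z_β = 1.175 (for power = 0.88)
d = 0.22

n = 2 · ((1.645 + 1.175) / 0.22)²
n = 2 · (12.818)²
n ≈ 328.60
Round up to the next whole number: n = 329 per group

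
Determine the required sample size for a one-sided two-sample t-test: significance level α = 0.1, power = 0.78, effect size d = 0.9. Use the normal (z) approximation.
n = 11 per group

Sample size formula (two-sample t-test, normal approximation):
n = 2 · ((z_α + z_β) / d)²

z_α = 1.282 (for α = 0.1, one-sided)
z_β = 0.772 (for power = 0.78)
d = 0.9

n = 2 · ((1.282 + 0.772) / 0.9)²
n = 2 · (2.282)²
n ≈ 10.42
Round up to the next whole number: n = 11 per group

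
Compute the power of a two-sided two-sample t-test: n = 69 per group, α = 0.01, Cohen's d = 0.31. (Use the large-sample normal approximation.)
Power ≈ 0.23

Power calculation (two-sample t-test, normal approximation):
z_β = d · √(n/2) - z_{α/2}
z_β = 0.31 · √(69/2) - 2.576
z_β = 0.31 · 5.874 - 2.576
z_β = -0.755

Power = Φ(z_β) = Φ(-0.755) ≈ 0.225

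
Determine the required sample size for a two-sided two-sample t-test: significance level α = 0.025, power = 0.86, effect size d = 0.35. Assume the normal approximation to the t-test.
n = 181 per group

Sample size formula (two-sample t-test, normal approximation):
n = 2 · ((z_{α/2} + z_β) / d)²

z_{α/2} = 2.241 (for α = 0.025, two-sided)
z_β = 1.080 (for power = 0.86)
d = 0.35

n = 2 · ((2.241 + 1.080) / 0.35)²
n = 2 · (9.489)²
n ≈ 180.08
Round up to the next whole number: n = 181 per group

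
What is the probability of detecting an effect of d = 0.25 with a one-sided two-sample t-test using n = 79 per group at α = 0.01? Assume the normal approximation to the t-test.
Power ≈ 0.23

Power calculation (two-sample t-test, normal approximation):
z_β = d · √(n/2) - z_α
z_β = 0.25 · √(79/2) - 2.326
z_β = 0.25 · 6.285 - 2.326
z_β = -0.755

Power = Φ(z_β) = Φ(-0.755) ≈ 0.225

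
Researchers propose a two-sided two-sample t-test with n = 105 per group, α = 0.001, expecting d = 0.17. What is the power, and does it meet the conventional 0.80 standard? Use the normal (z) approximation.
Power ≈ 0.02; the study is underpowered (power < 0.80)

Power calculation (two-sample t-test, normal approximation):
z_β = d · √(n/2) - z_{α/2}
z_β = 0.17 · √(105/2) - 3.291
z_β = 0.17 · 7.246 - 3.291
z_β = -2.059

Power = Φ(z_β) = Φ(-2.059) ≈ 0.020

Effect size d = 0.17 is very small by Cohen's convention (0.2/0.5/0.8).

Threshold: power ≥ 0.80 is conventionally adequate.
Power ≈ 0.02 → the study is underpowered (power < 0.80).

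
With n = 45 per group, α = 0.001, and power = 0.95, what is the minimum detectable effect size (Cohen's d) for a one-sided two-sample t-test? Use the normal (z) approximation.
d ≈ 1.00

Minimum detectable effect (two-sample t-test, normal approximation):
d = (z_α + z_β) / √(n/2)
d = (3.090 + 1.645) / √(45/2)
d = 4.735 / 4.743
d ≈ 1.00

By Cohen's convention (0.2 small / 0.5 medium / 0.8 large): large effect.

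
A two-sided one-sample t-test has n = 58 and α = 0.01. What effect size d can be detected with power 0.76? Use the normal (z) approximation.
d ≈ 0.43

Minimum detectable effect (one-sample t-test, normal approximation):
d = (z_{α/2} + z_β) / √n
d = (2.576 + 0.706) / √58
d = 3.282 / 7.616
d ≈ 0.43

By Cohen's convention (0.2 small / 0.5 medium / 0.8 large): small effect.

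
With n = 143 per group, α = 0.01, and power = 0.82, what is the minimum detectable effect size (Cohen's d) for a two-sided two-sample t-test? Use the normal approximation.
d ≈ 0.41

Minimum detectable effect (two-sample t-test, normal approximation):
d = (z_{α/2} + z_β) / √(n/2)
d = (2.576 + 0.915) / √(143/2)
d = 3.491 / 8.456
d ≈ 0.41

By Cohen's convention (0.2 small / 0.5 medium / 0.8 large): small effect.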